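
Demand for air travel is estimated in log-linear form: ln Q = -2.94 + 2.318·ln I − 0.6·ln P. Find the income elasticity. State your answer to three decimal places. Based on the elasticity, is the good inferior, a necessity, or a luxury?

2.318 (luxury)

In a log-linear demand, the coefficient on ln I is the income elasticity.
So η = 2.318.
η > 1 ⇒ luxury.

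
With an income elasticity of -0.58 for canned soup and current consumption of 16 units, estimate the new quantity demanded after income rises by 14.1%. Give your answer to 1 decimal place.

14.7

%ΔQ ≈ η × %ΔI = -0.58 × 14.1% = -8.178%.
New Q ≈ 16 × (1 − 0.08178) = 14.7.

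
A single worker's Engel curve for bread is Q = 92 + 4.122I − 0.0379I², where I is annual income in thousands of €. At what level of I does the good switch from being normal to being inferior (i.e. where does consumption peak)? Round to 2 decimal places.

dQ/dI = 4.122 − 0.0758I.
The good is inferior where dQ/dI < 0. Setting dQ/dI = 0 gives I = 4.122 / 0.0758 = 54.38.

54.38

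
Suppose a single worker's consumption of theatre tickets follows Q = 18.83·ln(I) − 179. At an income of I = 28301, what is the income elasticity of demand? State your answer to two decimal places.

At I = 28301: Q = 14.020.
dQ/dI = 18.83/I = 0.000665348 at this income.
η = (dQ/dI)·(I/Q) = 0.000665348 × (28301/14.020) = 1.34.

1.34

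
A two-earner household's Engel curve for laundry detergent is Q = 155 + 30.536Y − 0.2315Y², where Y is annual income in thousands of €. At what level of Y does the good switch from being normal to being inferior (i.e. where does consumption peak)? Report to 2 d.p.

dQ/dY = 30.536 − 0.463Y.
The good is inferior where dQ/dY < 0. Setting dQ/dY = 0 gives Y = 30.536 / 0.463 = 65.95.

65.95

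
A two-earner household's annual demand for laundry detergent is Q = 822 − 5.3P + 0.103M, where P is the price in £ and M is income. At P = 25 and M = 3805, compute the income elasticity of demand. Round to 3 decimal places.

0.362

At P = 25, M = 3805: Q = 1081.415.
Holding P constant, ∂Q/∂M = 0.103.
η_M = (∂Q/∂M)·(M/Q) = 0.103 × (3805/1081.415) = 0.362.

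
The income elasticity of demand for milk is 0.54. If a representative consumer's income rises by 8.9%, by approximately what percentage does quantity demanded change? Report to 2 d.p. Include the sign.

%ΔQ ≈ η × %ΔI = 0.54 × 8.9% = 4.81%.

4.81%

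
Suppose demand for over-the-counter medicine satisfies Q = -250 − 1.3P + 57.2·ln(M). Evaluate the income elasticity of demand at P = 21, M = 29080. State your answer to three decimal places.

At P = 21, M = 29080: Q = 310.590.
Holding P constant, ∂Q/∂M = 57.2/M = 0.00196699.
η_M = (∂Q/∂M)·(M/Q) = 0.00196699 × (29080/310.590) = 0.184.

0.184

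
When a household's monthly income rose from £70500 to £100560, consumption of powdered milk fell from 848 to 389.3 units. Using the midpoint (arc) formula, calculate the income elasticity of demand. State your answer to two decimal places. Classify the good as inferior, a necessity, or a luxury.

-2.11 (inferior good)

ΔQ = 389.3 − 848 = -458.7; midpoint Q̄ = (848 + 389.3)/2 = 618.65.
ΔI = 100560 − 70500 = 30060; midpoint Ī = (70500 + 100560)/2 = 85530.
η = (ΔQ/Q̄) ÷ (ΔI/Ī) = (-458.7/618.65) ÷ (30060/85530) = -2.11.
η < 0 ⇒ inferior good.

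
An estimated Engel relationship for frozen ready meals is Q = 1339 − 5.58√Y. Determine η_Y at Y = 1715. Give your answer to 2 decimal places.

-0.10

At Y = 1715: Q = 1107.918.
dQ/dY = -5.58/(2√Y) = -0.0673709 at this income.
η = (dQ/dY)·(Y/Q) = -0.0673709 × (1715/1107.918) = -0.10.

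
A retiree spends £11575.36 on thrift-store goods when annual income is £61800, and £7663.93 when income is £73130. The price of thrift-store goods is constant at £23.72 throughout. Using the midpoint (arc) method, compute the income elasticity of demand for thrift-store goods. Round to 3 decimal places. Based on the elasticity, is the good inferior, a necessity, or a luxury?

With a constant price, Q₁ = 11575.36/23.72 = 488.000 and Q₂ = 7663.93/23.72 = 323.100 (equivalently, work directly with expenditure since P cancels).
Midpoint %ΔQ = (7663.93 − 11575.36)/9619.65 = -0.40661; midpoint %ΔI = (73130 − 61800)/67465 = 0.16794.
η = -0.40661 / 0.16794 = -2.421.
η < 0 ⇒ inferior good.

-2.421 (inferior good)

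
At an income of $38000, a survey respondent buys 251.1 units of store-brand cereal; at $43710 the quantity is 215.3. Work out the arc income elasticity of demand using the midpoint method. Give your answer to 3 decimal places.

ΔQ = 215.3 − 251.1 = -35.8; midpoint Q̄ = (251.1 + 215.3)/2 = 233.2.
ΔI = 43710 − 38000 = 5710; midpoint Ī = (38000 + 43710)/2 = 40855.
η = (ΔQ/Q̄) ÷ (ΔI/Ī) = (-35.8/233.2) ÷ (5710/40855) = -1.098.

-1.098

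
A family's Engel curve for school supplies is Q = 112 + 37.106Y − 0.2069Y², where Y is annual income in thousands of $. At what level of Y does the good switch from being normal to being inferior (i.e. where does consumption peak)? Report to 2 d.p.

89.67

dQ/dY = 37.106 − 0.4138Y.
The good is inferior where dQ/dY < 0. Setting dQ/dY = 0 gives Y = 37.106 / 0.4138 = 89.67.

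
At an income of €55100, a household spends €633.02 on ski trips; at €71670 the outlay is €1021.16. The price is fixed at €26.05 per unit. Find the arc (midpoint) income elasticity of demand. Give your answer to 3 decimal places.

With a constant price, Q₁ = 633.02/26.05 = 24.300 and Q₂ = 1021.16/26.05 = 39.200 (equivalently, work directly with expenditure since P cancels).
Midpoint %ΔQ = (1021.16 − 633.02)/827.09 = 0.46928; midpoint %ΔI = (71670 − 55100)/63385 = 0.26142.
η = 0.46928 / 0.26142 = 1.795.

1.795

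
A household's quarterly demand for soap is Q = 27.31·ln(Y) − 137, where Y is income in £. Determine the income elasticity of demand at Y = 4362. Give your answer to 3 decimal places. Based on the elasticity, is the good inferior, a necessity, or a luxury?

At Y = 4362: Q = 91.877.
dQ/dY = 27.31/Y = 0.00626089 at this income.
η = (dQ/dY)·(Y/Q) = 0.00626089 × (4362/91.877) = 0.297.
Since 0 < η < 1, the good is a necessity.

0.297 (necessity)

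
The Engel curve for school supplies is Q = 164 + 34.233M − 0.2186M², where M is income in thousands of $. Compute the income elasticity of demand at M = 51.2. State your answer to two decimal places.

At M = 51.2: Q = 1343.6828.
dQ/dM = 34.233 − 0.4372M = 11.84836.
η = (dQ/dM)·(M/Q) = 11.84836 × (51.2/1343.6828) = 0.45.

0.45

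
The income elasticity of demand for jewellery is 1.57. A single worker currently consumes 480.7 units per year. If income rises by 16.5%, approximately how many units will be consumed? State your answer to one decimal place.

605.2

%ΔQ ≈ η × %ΔI = 1.57 × 16.5% = 25.905%.
New Q ≈ 480.7 × (1 + 0.25905) = 605.2.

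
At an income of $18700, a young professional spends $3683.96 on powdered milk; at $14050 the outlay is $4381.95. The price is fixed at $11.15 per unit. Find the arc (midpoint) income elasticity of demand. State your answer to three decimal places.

-0.609

With a constant price, Q₁ = 3683.96/11.15 = 330.400 and Q₂ = 4381.95/11.15 = 393.000 (equivalently, work directly with expenditure since P cancels).
Midpoint %ΔQ = (4381.95 − 3683.96)/4032.96 = 0.17307; midpoint %ΔI = (14050 − 18700)/16375 = -0.28397.
η = 0.17307 / -0.28397 = -0.609.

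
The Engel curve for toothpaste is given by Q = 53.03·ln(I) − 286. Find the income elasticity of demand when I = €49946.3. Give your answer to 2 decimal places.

0.18

At I = 49946.3: Q = 287.716.
dQ/dI = 53.03/I = 0.00106174 at this income.
η = (dQ/dI)·(I/Q) = 0.00106174 × (49946.3/287.716) = 0.18.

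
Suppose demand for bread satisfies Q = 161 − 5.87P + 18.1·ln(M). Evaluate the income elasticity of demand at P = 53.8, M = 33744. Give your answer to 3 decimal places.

0.534

At P = 53.8, M = 33744: Q = 33.915.
Holding P constant, ∂Q/∂M = 18.1/M = 0.000536392.
η_M = (∂Q/∂M)·(M/Q) = 0.000536392 × (33744/33.915) = 0.534.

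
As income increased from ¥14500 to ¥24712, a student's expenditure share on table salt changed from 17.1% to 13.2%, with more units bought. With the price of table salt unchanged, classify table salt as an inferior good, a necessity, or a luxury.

necessity

Quantity rises but the budget share falls as income rises, so 0 < η < 1.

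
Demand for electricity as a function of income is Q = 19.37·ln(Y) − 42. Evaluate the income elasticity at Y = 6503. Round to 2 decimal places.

At Y = 6503: Q = 128.069.
dQ/dY = 19.37/Y = 0.00297863 at this income.
η = (dQ/dY)·(Y/Q) = 0.00297863 × (6503/128.069) = 0.15.

0.15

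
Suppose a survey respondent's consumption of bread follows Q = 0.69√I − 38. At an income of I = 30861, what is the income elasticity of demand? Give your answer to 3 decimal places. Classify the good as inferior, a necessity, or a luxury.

0.728 (necessity)

At I = 30861: Q = 83.214.
dQ/dI = 0.69/(2√I) = 0.00196388 at this income.
η = (dQ/dI)·(I/Q) = 0.00196388 × (30861/83.214) = 0.728.
Since 0 < η < 1, the good is a necessity.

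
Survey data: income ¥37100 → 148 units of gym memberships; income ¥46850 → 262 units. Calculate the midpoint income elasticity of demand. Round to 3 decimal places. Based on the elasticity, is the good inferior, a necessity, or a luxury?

ΔQ = 262 − 148 = 114; midpoint Q̄ = (148 + 262)/2 = 205.
ΔI = 46850 − 37100 = 9750; midpoint Ī = (37100 + 46850)/2 = 41975.
η = (ΔQ/Q̄) ÷ (ΔI/Ī) = (114/205) ÷ (9750/41975) = 2.394.
η > 1 ⇒ luxury.

2.394 (luxury)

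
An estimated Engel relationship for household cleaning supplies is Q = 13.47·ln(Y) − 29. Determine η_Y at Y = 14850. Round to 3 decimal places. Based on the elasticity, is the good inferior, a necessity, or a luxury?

0.134 (necessity)

At Y = 14850: Q = 100.390.
dQ/dY = 13.47/Y = 0.000907071 at this income.
η = (dQ/dY)·(Y/Q) = 0.000907071 × (14850/100.390) = 0.134.
Since 0 < η < 1, the good is a necessity.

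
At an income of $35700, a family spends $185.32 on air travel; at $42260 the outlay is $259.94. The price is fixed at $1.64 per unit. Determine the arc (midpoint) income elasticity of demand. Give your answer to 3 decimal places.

1.992

With a constant price, Q₁ = 185.32/1.64 = 113.000 and Q₂ = 259.94/1.64 = 158.500 (equivalently, work directly with expenditure since P cancels).
Midpoint %ΔQ = (259.94 − 185.32)/222.63 = 0.33517; midpoint %ΔI = (42260 − 35700)/38980 = 0.16829.
η = 0.33517 / 0.16829 = 1.992.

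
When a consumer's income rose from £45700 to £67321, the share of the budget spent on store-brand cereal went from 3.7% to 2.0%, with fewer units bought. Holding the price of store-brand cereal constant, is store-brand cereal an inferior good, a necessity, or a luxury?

Quantity demanded falls as income rises, so η < 0.

inferior good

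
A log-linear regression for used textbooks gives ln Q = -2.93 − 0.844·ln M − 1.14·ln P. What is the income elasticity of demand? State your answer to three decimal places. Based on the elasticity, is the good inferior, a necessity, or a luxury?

In a log-linear demand, the coefficient on ln M is the income elasticity.
So η = -0.844.
η < 0 ⇒ inferior good.

-0.844 (inferior good)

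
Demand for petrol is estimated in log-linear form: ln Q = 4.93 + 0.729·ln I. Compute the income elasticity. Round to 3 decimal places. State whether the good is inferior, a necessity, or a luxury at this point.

0.729 (necessity)

In a log-linear demand, the coefficient on ln I is the income elasticity.
So η = 0.729.
0 < η < 1 ⇒ necessity.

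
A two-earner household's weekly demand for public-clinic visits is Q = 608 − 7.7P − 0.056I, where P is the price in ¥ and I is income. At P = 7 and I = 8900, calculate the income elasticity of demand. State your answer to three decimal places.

At P = 7, I = 8900: Q = 55.700.
Holding P constant, ∂Q/∂I = −0.056.
η_I = (∂Q/∂I)·(I/Q) = -0.056 × (8900/55.700) = -8.948.

-8.948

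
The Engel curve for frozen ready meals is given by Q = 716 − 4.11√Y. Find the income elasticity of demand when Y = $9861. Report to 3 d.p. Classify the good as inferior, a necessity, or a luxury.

-0.663 (inferior good)

At Y = 9861: Q = 307.866.
dQ/dY = -4.11/(2√Y) = -0.0206943 at this income.
η = (dQ/dY)·(Y/Q) = -0.0206943 × (9861/307.866) = -0.663.
Since η < 0, the good is an inferior good.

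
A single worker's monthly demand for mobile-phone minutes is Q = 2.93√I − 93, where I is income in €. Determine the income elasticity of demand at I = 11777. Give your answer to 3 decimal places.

0.707

At I = 11777: Q = 224.969.
dQ/dI = 2.93/(2√I) = 0.0134996 at this income.
η = (dQ/dI)·(I/Q) = 0.0134996 × (11777/224.969) = 0.707.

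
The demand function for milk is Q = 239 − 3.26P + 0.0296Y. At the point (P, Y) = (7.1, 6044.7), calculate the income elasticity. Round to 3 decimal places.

At P = 7.1, Y = 6044.7: Q = 394.777.
Holding P constant, ∂Q/∂Y = 0.0296.
η_Y = (∂Q/∂Y)·(Y/Q) = 0.0296 × (6044.7/394.777) = 0.453.

0.453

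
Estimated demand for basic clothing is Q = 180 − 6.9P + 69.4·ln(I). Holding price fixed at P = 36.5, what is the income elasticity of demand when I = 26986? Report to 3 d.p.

0.109

At P = 36.5, I = 26986: Q = 636.243.
Holding P constant, ∂Q/∂I = 69.4/I = 0.0025717.
η_I = (∂Q/∂I)·(I/Q) = 0.0025717 × (26986/636.243) = 0.109.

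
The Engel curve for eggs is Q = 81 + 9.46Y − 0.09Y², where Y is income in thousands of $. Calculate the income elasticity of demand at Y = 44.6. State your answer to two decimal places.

0.20

At Y = 44.6: Q = 323.8916.
dQ/dY = 9.46 − 0.18Y = 1.43200.
η = (dQ/dY)·(Y/Q) = 1.43200 × (44.6/323.8916) = 0.20.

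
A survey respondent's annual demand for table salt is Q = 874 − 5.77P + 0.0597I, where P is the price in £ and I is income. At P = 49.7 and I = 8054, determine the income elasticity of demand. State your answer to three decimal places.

At P = 49.7, I = 8054: Q = 1068.055.
Holding P constant, ∂Q/∂I = 0.0597.
η_I = (∂Q/∂I)·(I/Q) = 0.0597 × (8054/1068.055) = 0.450.

0.450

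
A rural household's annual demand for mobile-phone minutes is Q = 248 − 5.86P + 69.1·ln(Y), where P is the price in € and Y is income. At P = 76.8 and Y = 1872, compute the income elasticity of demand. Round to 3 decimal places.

At P = 76.8, Y = 1872: Q = 318.604.
Holding P constant, ∂Q/∂Y = 69.1/Y = 0.0369124.
η_Y = (∂Q/∂Y)·(Y/Q) = 0.0369124 × (1872/318.604) = 0.217.

0.217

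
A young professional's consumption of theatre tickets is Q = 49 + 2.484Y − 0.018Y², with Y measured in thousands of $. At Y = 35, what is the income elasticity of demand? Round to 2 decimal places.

At Y = 35: Q = 113.8900.
dQ/dY = 2.484 − 0.036Y = 1.22400.
η = (dQ/dY)·(Y/Q) = 1.22400 × (35/113.8900) = 0.38.

0.38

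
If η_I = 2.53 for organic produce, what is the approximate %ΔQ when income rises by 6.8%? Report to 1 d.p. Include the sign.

%ΔQ ≈ η × %ΔI = 2.53 × 6.8% = 17.2%.

17.2%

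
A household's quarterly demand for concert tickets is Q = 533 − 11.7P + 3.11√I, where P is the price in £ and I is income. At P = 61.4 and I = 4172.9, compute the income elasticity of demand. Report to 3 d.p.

At P = 61.4, I = 4172.9: Q = 15.520.
Holding P constant, ∂Q/∂I = 3.11/(2√I) = 0.024072.
η_I = (∂Q/∂I)·(I/Q) = 0.024072 × (4172.9/15.520) = 6.472.

6.472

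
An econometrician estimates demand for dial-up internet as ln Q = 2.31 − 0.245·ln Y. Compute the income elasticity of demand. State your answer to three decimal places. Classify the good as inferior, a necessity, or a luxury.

-0.245 (inferior good)

In a log-linear demand, the coefficient on ln Y is the income elasticity.
So η = -0.245.
η < 0 ⇒ inferior good.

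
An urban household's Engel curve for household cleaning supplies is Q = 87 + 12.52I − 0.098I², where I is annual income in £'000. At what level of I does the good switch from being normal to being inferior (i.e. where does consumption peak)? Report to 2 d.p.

dQ/dI = 12.52 − 0.196I.
The good is inferior where dQ/dI < 0. Setting dQ/dI = 0 gives I = 12.52 / 0.196 = 63.88.

63.88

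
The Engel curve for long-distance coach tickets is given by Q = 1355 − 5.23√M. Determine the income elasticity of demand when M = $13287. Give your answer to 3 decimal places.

-0.401

At M = 13287: Q = 752.142.
dQ/dM = -5.23/(2√M) = -0.022686 at this income.
η = (dQ/dM)·(M/Q) = -0.022686 × (13287/752.142) = -0.401.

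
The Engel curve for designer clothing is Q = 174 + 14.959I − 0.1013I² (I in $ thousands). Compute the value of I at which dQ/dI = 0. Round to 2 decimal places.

dQ/dI = 14.959 − 0.2026I.
The good is inferior where dQ/dI < 0. Setting dQ/dI = 0 gives I = 14.959 / 0.2026 = 73.84.

73.84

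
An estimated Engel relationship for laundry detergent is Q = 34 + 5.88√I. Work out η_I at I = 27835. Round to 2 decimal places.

At I = 27835: Q = 1015.009.
dQ/dI = 5.88/(2√I) = 0.0176219 at this income.
η = (dQ/dI)·(I/Q) = 0.0176219 × (27835/1015.009) = 0.48.

0.48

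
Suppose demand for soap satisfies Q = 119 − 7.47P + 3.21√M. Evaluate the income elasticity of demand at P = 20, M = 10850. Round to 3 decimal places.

At P = 20, M = 10850: Q = 303.964.
Holding P constant, ∂Q/∂M = 3.21/(2√M) = 0.0154085.
η_M = (∂Q/∂M)·(M/Q) = 0.0154085 × (10850/303.964) = 0.550.

0.550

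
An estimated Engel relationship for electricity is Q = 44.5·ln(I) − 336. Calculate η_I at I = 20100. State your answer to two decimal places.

0.42

At I = 20100: Q = 104.927.
dQ/dI = 44.5/I = 0.00221393 at this income.
η = (dQ/dI)·(I/Q) = 0.00221393 × (20100/104.927) = 0.42.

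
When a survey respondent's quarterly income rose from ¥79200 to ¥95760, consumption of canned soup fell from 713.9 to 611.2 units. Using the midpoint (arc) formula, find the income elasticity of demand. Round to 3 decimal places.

ΔQ = 611.2 − 713.9 = -102.7; midpoint Q̄ = (713.9 + 611.2)/2 = 662.55.
ΔI = 95760 − 79200 = 16560; midpoint Ī = (79200 + 95760)/2 = 87480.
η = (ΔQ/Q̄) ÷ (ΔI/Ī) = (-102.7/662.55) ÷ (16560/87480) = -0.819.

-0.819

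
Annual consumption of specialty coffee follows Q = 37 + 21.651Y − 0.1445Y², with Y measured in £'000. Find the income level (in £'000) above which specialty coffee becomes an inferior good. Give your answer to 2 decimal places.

dQ/dY = 21.651 − 0.289Y.
The good is inferior where dQ/dY < 0. Setting dQ/dY = 0 gives Y = 21.651 / 0.289 = 74.92.

74.92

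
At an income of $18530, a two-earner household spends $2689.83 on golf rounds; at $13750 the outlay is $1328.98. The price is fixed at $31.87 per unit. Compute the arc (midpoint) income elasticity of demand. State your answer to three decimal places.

With a constant price, Q₁ = 2689.83/31.87 = 84.400 and Q₂ = 1328.98/31.87 = 41.700 (equivalently, work directly with expenditure since P cancels).
Midpoint %ΔQ = (1328.98 − 2689.83)/2009.41 = -0.67724; midpoint %ΔI = (13750 − 18530)/16140 = -0.29616.
η = -0.67724 / -0.29616 = 2.287.

2.287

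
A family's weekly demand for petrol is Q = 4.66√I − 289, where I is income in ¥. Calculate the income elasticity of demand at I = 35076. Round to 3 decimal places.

0.748

At I = 35076: Q = 583.752.
dQ/dI = 4.66/(2√I) = 0.0124409 at this income.
η = (dQ/dI)·(I/Q) = 0.0124409 × (35076/583.752) = 0.748.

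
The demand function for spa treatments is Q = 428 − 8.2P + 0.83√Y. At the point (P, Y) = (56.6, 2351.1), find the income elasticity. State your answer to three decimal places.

At P = 56.6, Y = 2351.1: Q = 4.125.
Holding P constant, ∂Q/∂Y = 0.83/(2√Y) = 0.00855879.
η_Y = (∂Q/∂Y)·(Y/Q) = 0.00855879 × (2351.1/4.125) = 4.878.

4.878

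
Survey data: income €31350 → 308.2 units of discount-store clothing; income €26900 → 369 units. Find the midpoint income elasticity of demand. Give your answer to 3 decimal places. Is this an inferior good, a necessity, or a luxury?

-1.175 (inferior good)

ΔQ = 369 − 308.2 = 60.8; midpoint Q̄ = (308.2 + 369)/2 = 338.6.
ΔI = 26900 − 31350 = -4450; midpoint Ī = (31350 + 26900)/2 = 29125.
η = (ΔQ/Q̄) ÷ (ΔI/Ī) = (60.8/338.6) ÷ (-4450/29125) = -1.175.
η < 0 ⇒ inferior good.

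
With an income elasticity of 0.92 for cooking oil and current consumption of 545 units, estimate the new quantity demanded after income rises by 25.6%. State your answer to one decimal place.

673.4

%ΔQ ≈ η × %ΔI = 0.92 × 25.6% = 23.552%.
New Q ≈ 545 × (1 + 0.23552) = 673.4.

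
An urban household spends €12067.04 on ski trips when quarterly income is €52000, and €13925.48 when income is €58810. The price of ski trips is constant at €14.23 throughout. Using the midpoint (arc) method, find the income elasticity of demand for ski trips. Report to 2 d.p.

1.16

With a constant price, Q₁ = 12067.04/14.23 = 848.000 and Q₂ = 13925.48/14.23 = 978.600 (equivalently, work directly with expenditure since P cancels).
Midpoint %ΔQ = (13925.48 − 12067.04)/12996.26 = 0.14300; midpoint %ΔI = (58810 − 52000)/55405 = 0.12291.
η = 0.14300 / 0.12291 = 1.16.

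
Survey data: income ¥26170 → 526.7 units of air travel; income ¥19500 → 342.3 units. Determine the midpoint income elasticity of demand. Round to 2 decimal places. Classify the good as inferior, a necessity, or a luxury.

ΔQ = 342.3 − 526.7 = -184.4; midpoint Q̄ = (526.7 + 342.3)/2 = 434.5.
ΔI = 19500 − 26170 = -6670; midpoint Ī = (26170 + 19500)/2 = 22835.
η = (ΔQ/Q̄) ÷ (ΔI/Ī) = (-184.4/434.5) ÷ (-6670/22835) = 1.45.
η > 1 ⇒ luxury.

1.45 (luxury)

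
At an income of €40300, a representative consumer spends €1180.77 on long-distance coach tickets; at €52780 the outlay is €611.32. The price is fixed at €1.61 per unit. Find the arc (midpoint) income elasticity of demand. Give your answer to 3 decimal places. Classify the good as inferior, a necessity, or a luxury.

With a constant price, Q₁ = 1180.77/1.61 = 733.398 and Q₂ = 611.32/1.61 = 379.702 (equivalently, work directly with expenditure since P cancels).
Midpoint %ΔQ = (611.32 − 1180.77)/896.05 = -0.63551; midpoint %ΔI = (52780 − 40300)/46540 = 0.26816.
η = -0.63551 / 0.26816 = -2.370.
η < 0 ⇒ inferior good.

-2.370 (inferior good)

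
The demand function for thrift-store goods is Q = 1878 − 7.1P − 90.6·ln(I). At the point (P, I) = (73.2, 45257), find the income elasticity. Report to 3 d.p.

At P = 73.2, I = 45257: Q = 387.038.
Holding P constant, ∂Q/∂I = -90.6/I = -0.0020019.
η_I = (∂Q/∂I)·(I/Q) = -0.0020019 × (45257/387.038) = -0.234.

-0.234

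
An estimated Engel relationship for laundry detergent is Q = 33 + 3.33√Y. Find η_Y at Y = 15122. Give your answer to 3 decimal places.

At Y = 15122: Q = 442.495.
dQ/dY = 3.33/(2√Y) = 0.0135397 at this income.
η = (dQ/dY)·(Y/Q) = 0.0135397 × (15122/442.495) = 0.463.

0.463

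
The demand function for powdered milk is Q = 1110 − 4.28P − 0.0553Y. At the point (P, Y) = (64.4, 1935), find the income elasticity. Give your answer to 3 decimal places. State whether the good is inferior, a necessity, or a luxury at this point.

At P = 64.4, Y = 1935: Q = 727.363.
Holding P constant, ∂Q/∂Y = −0.0553.
η_Y = (∂Q/∂Y)·(Y/Q) = -0.0553 × (1935/727.363) = -0.147.
Since η < 0, this is an inferior good.

-0.147 (inferior good)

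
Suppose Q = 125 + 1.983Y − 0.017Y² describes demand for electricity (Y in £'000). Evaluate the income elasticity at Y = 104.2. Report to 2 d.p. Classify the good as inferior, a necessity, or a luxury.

-1.11 (inferior good)

At Y = 104.2: Q = 147.0487.
dQ/dY = 1.983 − 0.034Y = -1.55980.
η = (dQ/dY)·(Y/Q) = -1.55980 × (104.2/147.0487) = -1.11.
η < 0 ⇒ inferior good.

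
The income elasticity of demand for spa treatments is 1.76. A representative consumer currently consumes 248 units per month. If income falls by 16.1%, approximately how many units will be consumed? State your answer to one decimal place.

%ΔQ ≈ η × %ΔI = 1.76 × (-16.1%) = -28.336%.
New Q ≈ 248 × (1 − 0.28336) = 177.7.

177.7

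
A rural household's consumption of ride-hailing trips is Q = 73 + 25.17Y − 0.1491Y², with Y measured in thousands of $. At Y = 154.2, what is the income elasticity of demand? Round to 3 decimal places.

-7.847

At Y = 154.2: Q = 408.9679.
dQ/dY = 25.17 − 0.2982Y = -20.81244.
η = (dQ/dY)·(Y/Q) = -20.81244 × (154.2/408.9679) = -7.847.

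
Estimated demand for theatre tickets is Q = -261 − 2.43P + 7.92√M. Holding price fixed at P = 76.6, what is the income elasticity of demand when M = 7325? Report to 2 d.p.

1.47

At P = 76.6, M = 7325: Q = 230.705.
Holding P constant, ∂Q/∂M = 7.92/(2√M) = 0.0462691.
η_M = (∂Q/∂M)·(M/Q) = 0.0462691 × (7325/230.705) = 1.47.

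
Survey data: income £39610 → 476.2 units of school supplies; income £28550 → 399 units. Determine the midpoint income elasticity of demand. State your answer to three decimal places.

ΔQ = 399 − 476.2 = -77.2; midpoint Q̄ = (476.2 + 399)/2 = 437.6.
ΔI = 28550 − 39610 = -11060; midpoint Ī = (39610 + 28550)/2 = 34080.
η = (ΔQ/Q̄) ÷ (ΔI/Ī) = (-77.2/437.6) ÷ (-11060/34080) = 0.544.

0.544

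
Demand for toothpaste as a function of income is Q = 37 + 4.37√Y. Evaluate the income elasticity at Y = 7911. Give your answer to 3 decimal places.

0.457

At Y = 7911: Q = 425.684.
dQ/dY = 4.37/(2√Y) = 0.0245661 at this income.
η = (dQ/dY)·(Y/Q) = 0.0245661 × (7911/425.684) = 0.457.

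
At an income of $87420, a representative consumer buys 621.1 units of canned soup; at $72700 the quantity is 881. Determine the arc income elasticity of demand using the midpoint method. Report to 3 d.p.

-1.882

ΔQ = 881 − 621.1 = 259.9; midpoint Q̄ = (621.1 + 881)/2 = 751.05.
ΔI = 72700 − 87420 = -14720; midpoint Ī = (87420 + 72700)/2 = 80060.
η = (ΔQ/Q̄) ÷ (ΔI/Ī) = (259.9/751.05) ÷ (-14720/80060) = -1.882.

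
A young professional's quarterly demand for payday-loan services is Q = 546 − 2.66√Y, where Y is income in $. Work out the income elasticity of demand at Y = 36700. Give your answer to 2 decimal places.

At Y = 36700: Q = 36.417.
dQ/dY = -2.66/(2√Y) = -0.00694254 at this income.
η = (dQ/dY)·(Y/Q) = -0.00694254 × (36700/36.417) = -7.00.

-7.00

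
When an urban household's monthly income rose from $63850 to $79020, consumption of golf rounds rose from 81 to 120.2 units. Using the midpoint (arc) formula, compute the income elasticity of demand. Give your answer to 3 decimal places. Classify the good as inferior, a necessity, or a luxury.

ΔQ = 120.2 − 81 = 39.2; midpoint Q̄ = (81 + 120.2)/2 = 100.6.
ΔI = 79020 − 63850 = 15170; midpoint Ī = (63850 + 79020)/2 = 71435.
η = (ΔQ/Q̄) ÷ (ΔI/Ī) = (39.2/100.6) ÷ (15170/71435) = 1.835.
η > 1 ⇒ luxury.

1.835 (luxury)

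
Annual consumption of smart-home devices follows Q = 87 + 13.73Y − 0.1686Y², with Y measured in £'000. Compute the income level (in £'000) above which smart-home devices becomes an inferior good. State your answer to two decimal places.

40.72

dQ/dY = 13.73 − 0.3372Y.
The good is inferior where dQ/dY < 0. Setting dQ/dY = 0 gives Y = 13.73 / 0.3372 = 40.72.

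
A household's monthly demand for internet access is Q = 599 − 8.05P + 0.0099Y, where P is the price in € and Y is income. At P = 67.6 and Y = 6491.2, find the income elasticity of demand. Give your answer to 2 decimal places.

At P = 67.6, Y = 6491.2: Q = 119.083.
Holding P constant, ∂Q/∂Y = 0.0099.
η_Y = (∂Q/∂Y)·(Y/Q) = 0.0099 × (6491.2/119.083) = 0.54.

0.54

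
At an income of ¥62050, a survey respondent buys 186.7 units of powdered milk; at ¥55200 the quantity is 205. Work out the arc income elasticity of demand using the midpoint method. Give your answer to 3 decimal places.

-0.800

ΔQ = 205 − 186.7 = 18.3; midpoint Q̄ = (186.7 + 205)/2 = 195.85.
ΔI = 55200 − 62050 = -6850; midpoint Ī = (62050 + 55200)/2 = 58625.
η = (ΔQ/Q̄) ÷ (ΔI/Ī) = (18.3/195.85) ÷ (-6850/58625) = -0.800.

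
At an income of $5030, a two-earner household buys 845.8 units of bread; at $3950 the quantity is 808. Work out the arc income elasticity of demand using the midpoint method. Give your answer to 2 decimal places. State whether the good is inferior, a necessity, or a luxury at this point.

0.19 (necessity)

ΔQ = 808 − 845.8 = -37.8; midpoint Q̄ = (845.8 + 808)/2 = 826.9.
ΔI = 3950 − 5030 = -1080; midpoint Ī = (5030 + 3950)/2 = 4490.
η = (ΔQ/Q̄) ÷ (ΔI/Ī) = (-37.8/826.9) ÷ (-1080/4490) = 0.19.
0 < η < 1 ⇒ necessity.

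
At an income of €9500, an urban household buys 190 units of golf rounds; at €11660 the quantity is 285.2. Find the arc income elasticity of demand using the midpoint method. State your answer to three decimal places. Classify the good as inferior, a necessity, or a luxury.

1.963 (luxury)

ΔQ = 285.2 − 190 = 95.2; midpoint Q̄ = (190 + 285.2)/2 = 237.6.
ΔI = 11660 − 9500 = 2160; midpoint Ī = (9500 + 11660)/2 = 10580.
η = (ΔQ/Q̄) ÷ (ΔI/Ī) = (95.2/237.6) ÷ (2160/10580) = 1.963.
η > 1 ⇒ luxury.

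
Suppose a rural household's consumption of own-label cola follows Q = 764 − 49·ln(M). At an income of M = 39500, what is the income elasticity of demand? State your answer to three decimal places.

-0.200

At M = 39500: Q = 245.381.
dQ/dM = -49/M = -0.00124051 at this income.
η = (dQ/dM)·(M/Q) = -0.00124051 × (39500/245.381) = -0.200.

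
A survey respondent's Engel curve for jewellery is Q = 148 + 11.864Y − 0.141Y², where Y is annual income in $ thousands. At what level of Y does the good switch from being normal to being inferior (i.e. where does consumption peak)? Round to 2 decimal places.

dQ/dY = 11.864 − 0.282Y.
The good is inferior where dQ/dY < 0. Setting dQ/dY = 0 gives Y = 11.864 / 0.282 = 42.07.

42.07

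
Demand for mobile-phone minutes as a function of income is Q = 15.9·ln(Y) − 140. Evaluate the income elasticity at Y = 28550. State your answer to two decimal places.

At Y = 28550: Q = 23.125.
dQ/dY = 15.9/Y = 0.000556918 at this income.
η = (dQ/dY)·(Y/Q) = 0.000556918 × (28550/23.125) = 0.69.

0.69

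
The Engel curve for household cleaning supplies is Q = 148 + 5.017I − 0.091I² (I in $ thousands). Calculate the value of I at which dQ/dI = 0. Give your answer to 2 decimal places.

dQ/dI = 5.017 − 0.182I.
The good is inferior where dQ/dI < 0. Setting dQ/dI = 0 gives I = 5.017 / 0.182 = 27.57.

27.57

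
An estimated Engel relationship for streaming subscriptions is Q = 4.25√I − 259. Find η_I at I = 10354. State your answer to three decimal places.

At I = 10354: Q = 173.457.
dQ/dI = 4.25/(2√I) = 0.0208836 at this income.
η = (dQ/dI)·(I/Q) = 0.0208836 × (10354/173.457) = 1.247.

1.247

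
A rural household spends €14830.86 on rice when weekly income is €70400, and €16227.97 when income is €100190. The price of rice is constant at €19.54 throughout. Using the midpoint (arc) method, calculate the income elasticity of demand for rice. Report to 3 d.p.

With a constant price, Q₁ = 14830.86/19.54 = 759.000 and Q₂ = 16227.97/19.54 = 830.500 (equivalently, work directly with expenditure since P cancels).
Midpoint %ΔQ = (16227.97 − 14830.86)/15529.42 = 0.08997; midpoint %ΔI = (100190 − 70400)/85295 = 0.34926.
η = 0.08997 / 0.34926 = 0.258.

0.258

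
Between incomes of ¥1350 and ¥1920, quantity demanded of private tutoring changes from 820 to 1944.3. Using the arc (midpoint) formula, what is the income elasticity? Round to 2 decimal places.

ΔQ = 1944.3 − 820 = 1124.3; midpoint Q̄ = (820 + 1944.3)/2 = 1382.15.
ΔI = 1920 − 1350 = 570; midpoint Ī = (1350 + 1920)/2 = 1635.
η = (ΔQ/Q̄) ÷ (ΔI/Ī) = (1124.3/1382.15) ÷ (570/1635) = 2.33.

2.33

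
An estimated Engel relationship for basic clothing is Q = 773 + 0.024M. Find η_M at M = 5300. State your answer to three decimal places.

At M = 5300: Q = 900.200.
dQ/dM = 0.024.
η = (dQ/dM)·(M/Q) = 0.024 × (5300/900.200) = 0.141.

0.141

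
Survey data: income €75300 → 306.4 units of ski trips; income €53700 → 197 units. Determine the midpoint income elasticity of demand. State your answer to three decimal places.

ΔQ = 197 − 306.4 = -109.4; midpoint Q̄ = (306.4 + 197)/2 = 251.7.
ΔI = 53700 − 75300 = -21600; midpoint Ī = (75300 + 53700)/2 = 64500.
η = (ΔQ/Q̄) ÷ (ΔI/Ī) = (-109.4/251.7) ÷ (-21600/64500) = 1.298.

1.298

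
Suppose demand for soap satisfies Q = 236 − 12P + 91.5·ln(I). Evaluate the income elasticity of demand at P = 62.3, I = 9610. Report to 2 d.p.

0.28

At P = 62.3, I = 9610: Q = 327.506.
Holding P constant, ∂Q/∂I = 91.5/I = 0.00952133.
η_I = (∂Q/∂I)·(I/Q) = 0.00952133 × (9610/327.506) = 0.28.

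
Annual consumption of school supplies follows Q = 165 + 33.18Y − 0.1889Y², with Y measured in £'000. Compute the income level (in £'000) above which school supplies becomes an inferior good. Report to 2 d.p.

dQ/dY = 33.18 − 0.3778Y.
The good is inferior where dQ/dY < 0. Setting dQ/dY = 0 gives Y = 33.18 / 0.3778 = 87.82.

87.82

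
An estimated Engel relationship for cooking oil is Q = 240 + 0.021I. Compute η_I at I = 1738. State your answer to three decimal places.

At I = 1738: Q = 276.498.
dQ/dI = 0.021.
η = (dQ/dI)·(I/Q) = 0.021 × (1738/276.498) = 0.132.

0.132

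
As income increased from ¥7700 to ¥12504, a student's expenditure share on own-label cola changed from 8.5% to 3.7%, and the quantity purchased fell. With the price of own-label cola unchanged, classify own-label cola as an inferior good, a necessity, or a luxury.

Quantity demanded falls as income rises, so η < 0.

inferior good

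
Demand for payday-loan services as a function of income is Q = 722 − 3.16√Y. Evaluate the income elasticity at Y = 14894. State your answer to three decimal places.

-0.573

At Y = 14894: Q = 336.351.
dQ/dY = -3.16/(2√Y) = -0.0129465 at this income.
η = (dQ/dY)·(Y/Q) = -0.0129465 × (14894/336.351) = -0.573.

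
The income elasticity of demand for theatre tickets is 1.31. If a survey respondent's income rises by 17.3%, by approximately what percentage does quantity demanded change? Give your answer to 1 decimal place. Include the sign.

%ΔQ ≈ η × %ΔI = 1.31 × 17.3% = 22.7%.

22.7%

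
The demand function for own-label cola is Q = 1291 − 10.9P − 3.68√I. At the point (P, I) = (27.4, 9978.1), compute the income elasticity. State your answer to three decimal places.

At P = 27.4, I = 9978.1: Q = 624.743.
Holding P constant, ∂Q/∂I = -3.68/(2√I) = -0.0184202.
η_I = (∂Q/∂I)·(I/Q) = -0.0184202 × (9978.1/624.743) = -0.294.

-0.294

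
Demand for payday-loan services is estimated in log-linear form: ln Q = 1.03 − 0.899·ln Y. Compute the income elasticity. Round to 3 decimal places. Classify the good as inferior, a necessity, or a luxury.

In a log-linear demand, the coefficient on ln Y is the income elasticity.
So η = -0.899.
η < 0 ⇒ inferior good.

-0.899 (inferior good)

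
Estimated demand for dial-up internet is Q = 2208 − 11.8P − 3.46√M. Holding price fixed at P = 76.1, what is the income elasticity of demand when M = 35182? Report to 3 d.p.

At P = 76.1, M = 35182: Q = 661.032.
Holding P constant, ∂Q/∂M = -3.46/(2√M) = -0.00922329.
η_M = (∂Q/∂M)·(M/Q) = -0.00922329 × (35182/661.032) = -0.491.

-0.491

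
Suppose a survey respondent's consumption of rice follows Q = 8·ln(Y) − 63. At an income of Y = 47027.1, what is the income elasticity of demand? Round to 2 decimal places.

At Y = 47027.1: Q = 23.068.
dQ/dY = 8/Y = 0.000170115 at this income.
η = (dQ/dY)·(Y/Q) = 0.000170115 × (47027.1/23.068) = 0.35.

0.35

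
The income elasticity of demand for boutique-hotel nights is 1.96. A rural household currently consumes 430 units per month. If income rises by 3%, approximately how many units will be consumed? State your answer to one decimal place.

455.3

%ΔQ ≈ η × %ΔI = 1.96 × 3% = 5.88%.
New Q ≈ 430 × (1 + 0.0588) = 455.3.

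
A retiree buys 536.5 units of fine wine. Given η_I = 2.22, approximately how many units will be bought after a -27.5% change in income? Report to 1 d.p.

209.0

%ΔQ ≈ η × %ΔI = 2.22 × (-27.5%) = -61.05%.
New Q ≈ 536.5 × (1 − 0.6105) = 209.0.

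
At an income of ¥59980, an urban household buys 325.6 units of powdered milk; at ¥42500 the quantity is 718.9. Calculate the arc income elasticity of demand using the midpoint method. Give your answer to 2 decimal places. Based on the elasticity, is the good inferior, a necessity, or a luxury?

ΔQ = 718.9 − 325.6 = 393.3; midpoint Q̄ = (325.6 + 718.9)/2 = 522.25.
ΔI = 42500 − 59980 = -17480; midpoint Ī = (59980 + 42500)/2 = 51240.
η = (ΔQ/Q̄) ÷ (ΔI/Ī) = (393.3/522.25) ÷ (-17480/51240) = -2.21.
η < 0 ⇒ inferior good.

-2.21 (inferior good)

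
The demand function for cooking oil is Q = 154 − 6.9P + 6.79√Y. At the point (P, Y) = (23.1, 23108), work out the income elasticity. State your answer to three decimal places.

0.503

At P = 23.1, Y = 23108: Q = 1026.779.
Holding P constant, ∂Q/∂Y = 6.79/(2√Y) = 0.0223336.
η_Y = (∂Q/∂Y)·(Y/Q) = 0.0223336 × (23108/1026.779) = 0.503.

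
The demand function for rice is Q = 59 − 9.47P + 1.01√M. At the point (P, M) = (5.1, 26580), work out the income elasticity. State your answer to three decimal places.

At P = 5.1, M = 26580: Q = 175.367.
Holding P constant, ∂Q/∂M = 1.01/(2√M) = 0.00309752.
η_M = (∂Q/∂M)·(M/Q) = 0.00309752 × (26580/175.367) = 0.469.

0.469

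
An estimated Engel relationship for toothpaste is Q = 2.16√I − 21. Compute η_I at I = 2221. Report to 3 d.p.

0.630

At I = 2221: Q = 80.795.
dQ/dI = 2.16/(2√I) = 0.0229166 at this income.
η = (dQ/dI)·(I/Q) = 0.0229166 × (2221/80.795) = 0.630.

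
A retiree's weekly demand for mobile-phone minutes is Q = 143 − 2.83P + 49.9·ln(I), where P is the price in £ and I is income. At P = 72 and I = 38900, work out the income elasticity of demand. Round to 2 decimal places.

At P = 72, I = 38900: Q = 466.621.
Holding P constant, ∂Q/∂I = 49.9/I = 0.00128278.
η_I = (∂Q/∂I)·(I/Q) = 0.00128278 × (38900/466.621) = 0.11.

0.11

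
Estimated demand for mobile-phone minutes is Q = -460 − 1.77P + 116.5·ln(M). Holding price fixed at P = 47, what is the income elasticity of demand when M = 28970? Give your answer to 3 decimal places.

0.178

At P = 47, M = 28970: Q = 653.733.
Holding P constant, ∂Q/∂M = 116.5/M = 0.0040214.
η_M = (∂Q/∂M)·(M/Q) = 0.0040214 × (28970/653.733) = 0.178.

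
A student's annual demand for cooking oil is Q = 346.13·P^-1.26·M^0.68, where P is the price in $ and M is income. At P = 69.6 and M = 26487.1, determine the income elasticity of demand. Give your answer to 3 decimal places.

For a multiplicative demand Q = A·P^α·M^β, the income elasticity is β everywhere.
Here β = 0.68, so η = 0.680.

0.680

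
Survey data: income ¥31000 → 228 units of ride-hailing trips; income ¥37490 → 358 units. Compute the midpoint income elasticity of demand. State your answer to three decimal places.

ΔQ = 358 − 228 = 130; midpoint Q̄ = (228 + 358)/2 = 293.
ΔI = 37490 − 31000 = 6490; midpoint Ī = (31000 + 37490)/2 = 34245.
η = (ΔQ/Q̄) ÷ (ΔI/Ī) = (130/293) ÷ (6490/34245) = 2.341.

2.341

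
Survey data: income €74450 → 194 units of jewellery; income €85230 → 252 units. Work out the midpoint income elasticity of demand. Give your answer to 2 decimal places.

ΔQ = 252 − 194 = 58; midpoint Q̄ = (194 + 252)/2 = 223.
ΔI = 85230 − 74450 = 10780; midpoint Ī = (74450 + 85230)/2 = 79840.
η = (ΔQ/Q̄) ÷ (ΔI/Ī) = (58/223) ÷ (10780/79840) = 1.93.

1.93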